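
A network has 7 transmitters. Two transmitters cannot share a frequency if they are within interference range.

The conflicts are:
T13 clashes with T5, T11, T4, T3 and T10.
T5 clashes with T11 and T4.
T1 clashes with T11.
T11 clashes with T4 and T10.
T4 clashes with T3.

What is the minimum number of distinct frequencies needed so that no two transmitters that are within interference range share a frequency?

4

T13, T5, T11, T4 pairwise conflict, so at least 4 frequencies are needed.
4 frequencies suffice: T13=2, T5=4, T1=2, T11=1, T4=3, T3=1, T10=3. No two conflicting transmitters share a frequency.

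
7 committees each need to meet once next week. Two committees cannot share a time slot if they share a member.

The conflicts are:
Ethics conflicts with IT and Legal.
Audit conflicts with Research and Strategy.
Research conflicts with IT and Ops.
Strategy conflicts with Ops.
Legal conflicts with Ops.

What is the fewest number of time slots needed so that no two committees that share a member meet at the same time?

3

The cycle IT-Ethics-Legal-Ops-Research-IT has odd length 5, so it cannot be 2-colored; at least 3 time slots are needed.
3 time slots suffice: time slot 1 → {Research, Strategy, Legal}; time slot 2 → {Audit, IT, Ops}; time slot 3 → {Ethics}. No two conflicting committees share a time slot.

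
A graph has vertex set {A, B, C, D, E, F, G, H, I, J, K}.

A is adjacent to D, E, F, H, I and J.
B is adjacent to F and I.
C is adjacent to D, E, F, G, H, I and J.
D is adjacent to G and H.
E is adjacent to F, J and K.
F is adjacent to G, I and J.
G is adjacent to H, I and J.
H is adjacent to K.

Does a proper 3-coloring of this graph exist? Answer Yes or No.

C, F, G, I are pairwise adjacent (a clique of size 4), so at least 4 colors are needed.
So 3 colors are not enough.

No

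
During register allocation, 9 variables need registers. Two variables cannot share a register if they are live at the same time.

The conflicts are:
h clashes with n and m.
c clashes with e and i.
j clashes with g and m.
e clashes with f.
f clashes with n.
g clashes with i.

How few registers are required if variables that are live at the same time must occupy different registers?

The cycle g-i-c-e-f-n-h-m-j-g has odd length 9, so it cannot be 2-colored; at least 3 registers are needed.
3 registers suffice: register 1 → {f, i, m}; register 2 → {e, g, n}; register 3 → {h, c, j}. Every pair that conflicts lands in different registers.

3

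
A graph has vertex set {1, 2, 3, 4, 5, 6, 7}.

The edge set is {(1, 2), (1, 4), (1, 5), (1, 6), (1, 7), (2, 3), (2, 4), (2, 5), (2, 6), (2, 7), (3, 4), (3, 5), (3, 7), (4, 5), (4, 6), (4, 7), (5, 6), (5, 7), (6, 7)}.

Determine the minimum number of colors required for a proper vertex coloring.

6

1, 2, 4, 5, 6, 7 are pairwise adjacent (a clique of size 6), so at least 6 colors are needed.
6 colors suffice: color a → {4}; color b → {2}; color c → {7}; color d → {5}; color e → {1, 3}; color f → {6}. No two adjacent vertices share a color.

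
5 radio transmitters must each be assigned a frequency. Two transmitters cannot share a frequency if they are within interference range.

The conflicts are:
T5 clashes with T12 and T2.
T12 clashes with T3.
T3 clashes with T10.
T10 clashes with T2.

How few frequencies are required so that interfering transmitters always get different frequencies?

3

The cycle T12-T3-T10-T2-T5-T12 has odd length 5, so it cannot be 2-colored; at least 3 frequencies are needed.
3 frequencies suffice: frequency 1 → {T5, T10}; frequency 2 → {T3, T2}; frequency 3 → {T12}. Each listed conflict is separated.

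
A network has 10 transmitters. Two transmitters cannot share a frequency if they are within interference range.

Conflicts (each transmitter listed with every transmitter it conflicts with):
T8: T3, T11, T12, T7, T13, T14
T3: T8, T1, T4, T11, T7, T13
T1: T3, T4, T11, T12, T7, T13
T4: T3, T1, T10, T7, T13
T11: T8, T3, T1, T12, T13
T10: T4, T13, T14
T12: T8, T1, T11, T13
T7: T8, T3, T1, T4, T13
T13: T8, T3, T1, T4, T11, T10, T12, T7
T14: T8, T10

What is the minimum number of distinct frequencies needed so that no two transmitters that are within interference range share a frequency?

5

T3, T1, T4, T7, T13 all conflict with each other, so at least 5 frequencies are needed.
Using 5 frequencies: T8=2, T3=3, T1=2, T4=5, T11=4, T10=2, T12=3, T7=4, T13=1, T14=1. No two conflicting transmitters share a frequency.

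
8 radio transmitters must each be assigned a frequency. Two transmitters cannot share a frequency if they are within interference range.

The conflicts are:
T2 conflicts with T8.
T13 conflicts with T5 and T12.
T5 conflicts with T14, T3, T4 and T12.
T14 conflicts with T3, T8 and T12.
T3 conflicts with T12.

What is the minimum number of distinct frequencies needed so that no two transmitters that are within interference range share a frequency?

4

T5, T14, T3, T12 are mutually in conflict, so at least 4 frequencies are needed.
4 frequencies suffice: frequency 1 → {T5, T8}; frequency 2 → {T2, T13, T14, T4}; frequency 3 → {T12}; frequency 4 → {T3}. Each listed conflict is separated.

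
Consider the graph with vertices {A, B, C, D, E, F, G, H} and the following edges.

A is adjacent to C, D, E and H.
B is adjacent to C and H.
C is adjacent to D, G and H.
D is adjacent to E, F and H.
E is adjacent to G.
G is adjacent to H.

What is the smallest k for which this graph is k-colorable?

4

A, C, D, H form a clique, so at least 4 colors are needed.
4 colors suffice: color 1 → {E, F, H}; color 2 → {B, D, G}; color 3 → {C}; color 4 → {A}. No two adjacent vertices share a color.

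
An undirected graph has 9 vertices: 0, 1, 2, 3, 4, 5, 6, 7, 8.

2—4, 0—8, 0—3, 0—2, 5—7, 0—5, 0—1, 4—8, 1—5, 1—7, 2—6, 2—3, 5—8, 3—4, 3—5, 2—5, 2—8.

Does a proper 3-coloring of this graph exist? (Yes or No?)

No

0, 2, 5, 8 are mutually adjacent (a clique of size 4), so at least 4 colors are needed.
So 3 colors are not enough.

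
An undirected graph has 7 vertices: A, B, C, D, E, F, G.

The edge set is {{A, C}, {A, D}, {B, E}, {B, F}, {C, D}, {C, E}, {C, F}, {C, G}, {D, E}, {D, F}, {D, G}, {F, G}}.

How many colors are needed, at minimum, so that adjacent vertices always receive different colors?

4

C, D, F, G are pairwise adjacent (a clique of size 4), so at least 4 colors are needed.
4 colors suffice: color 1 → {B, C}; color 2 → {D}; color 3 → {A, E, F}; color 4 → {G}. Each edge has distinct colors on its endpoints.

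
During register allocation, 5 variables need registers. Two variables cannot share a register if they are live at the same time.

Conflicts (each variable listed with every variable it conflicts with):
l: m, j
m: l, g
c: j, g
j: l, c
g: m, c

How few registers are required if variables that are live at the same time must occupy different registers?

3

The cycle l-m-g-c-j-l has odd length 5, so it cannot be 2-colored; at least 3 registers are needed.
3 registers suffice: register 1 → {l, g}; register 2 → {m, c}; register 3 → {j}. Every pair that conflicts lands in different registers.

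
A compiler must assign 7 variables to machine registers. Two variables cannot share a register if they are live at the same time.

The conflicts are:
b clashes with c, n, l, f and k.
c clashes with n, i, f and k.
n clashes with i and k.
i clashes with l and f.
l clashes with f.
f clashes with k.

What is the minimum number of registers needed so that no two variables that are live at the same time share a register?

b, c, f, k all conflict with each other, so at least 4 registers are needed.
4 registers suffice: b=1, c=3, n=2, i=1, l=3, f=2, k=4. Every pair that conflicts lands in different registers.

4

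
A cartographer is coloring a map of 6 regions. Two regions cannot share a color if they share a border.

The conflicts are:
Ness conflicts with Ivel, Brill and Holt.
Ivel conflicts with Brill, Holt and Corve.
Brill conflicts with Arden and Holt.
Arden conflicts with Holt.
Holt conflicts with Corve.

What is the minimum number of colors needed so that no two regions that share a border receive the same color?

Ness, Ivel, Brill, Holt all conflict with each other, so at least 4 colors are needed.
4 colors suffice: color 1 → {Holt}; color 2 → {Ivel, Arden}; color 3 → {Brill, Corve}; color 4 → {Ness}. Every pair that conflicts lands in different colors.

4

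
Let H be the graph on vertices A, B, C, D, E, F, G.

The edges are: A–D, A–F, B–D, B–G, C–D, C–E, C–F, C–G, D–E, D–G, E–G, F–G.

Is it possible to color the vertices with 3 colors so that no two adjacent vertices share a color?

C, D, E, G are mutually adjacent (a clique of size 4), so at least 4 colors are needed.
So 3 colors are not enough.

No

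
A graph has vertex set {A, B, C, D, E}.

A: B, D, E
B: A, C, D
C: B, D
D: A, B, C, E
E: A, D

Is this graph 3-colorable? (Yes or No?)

The chromatic number is 3. B, C, D are pairwise adjacent, so at least 3 colors are needed.
3 colors suffice: color 1 → {D}; color 2 → {B, E}; color 3 → {A, C}.
That is already a proper 3-coloring.

Yes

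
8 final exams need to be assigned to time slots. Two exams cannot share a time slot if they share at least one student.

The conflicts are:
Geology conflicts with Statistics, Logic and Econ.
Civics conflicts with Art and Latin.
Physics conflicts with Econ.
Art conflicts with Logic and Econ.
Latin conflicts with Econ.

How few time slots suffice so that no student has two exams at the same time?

2

Art and Logic conflict, so at least 2 time slots are needed.
Using 2 time slots: Geology=2, Statistics=1, Civics=1, Physics=2, Art=2, Latin=2, Logic=1, Econ=1. Each listed conflict is separated.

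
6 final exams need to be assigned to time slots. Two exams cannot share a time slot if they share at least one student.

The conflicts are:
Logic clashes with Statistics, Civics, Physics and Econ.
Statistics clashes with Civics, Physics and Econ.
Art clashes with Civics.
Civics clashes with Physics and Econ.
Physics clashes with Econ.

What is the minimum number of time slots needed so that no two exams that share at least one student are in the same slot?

5

Logic, Statistics, Civics, Physics, Econ pairwise conflict, so at least 5 time slots are needed.
Using 5 time slots: Logic=3, Statistics=5, Art=2, Civics=1, Physics=4, Econ=2. Every pair that conflicts lands in different time slots.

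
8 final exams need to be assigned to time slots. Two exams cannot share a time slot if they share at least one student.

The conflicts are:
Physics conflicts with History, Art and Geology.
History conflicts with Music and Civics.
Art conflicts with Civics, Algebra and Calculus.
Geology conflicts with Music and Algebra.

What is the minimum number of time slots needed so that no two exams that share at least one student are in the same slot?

2

Art and Calculus conflict, so at least 2 time slots are needed.
2 time slots suffice: time slot 1 → {History, Art, Geology}; time slot 2 → {Physics, Music, Civics, Algebra, Calculus}. Every pair that conflicts lands in different time slots.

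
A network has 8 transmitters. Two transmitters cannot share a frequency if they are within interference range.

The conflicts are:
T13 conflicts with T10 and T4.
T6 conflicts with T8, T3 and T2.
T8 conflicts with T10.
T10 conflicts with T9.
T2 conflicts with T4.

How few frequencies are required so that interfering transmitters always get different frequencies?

2

T13 and T10 conflict, so at least 2 frequencies are needed.
2 frequencies suffice: frequency 1 → {T6, T10, T4}; frequency 2 → {T13, T8, T3, T2, T9}. No two conflicting transmitters share a frequency.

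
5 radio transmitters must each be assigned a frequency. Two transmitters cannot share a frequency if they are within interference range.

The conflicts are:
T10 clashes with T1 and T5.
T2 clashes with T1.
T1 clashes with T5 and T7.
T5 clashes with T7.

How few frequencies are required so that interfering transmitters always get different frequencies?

3

T1, T5, T7 pairwise conflict, so at least 3 frequencies are needed.
A valid assignment using 3 frequencies: T10=3, T2=2, T1=1, T5=2, T7=3. Each listed conflict is separated.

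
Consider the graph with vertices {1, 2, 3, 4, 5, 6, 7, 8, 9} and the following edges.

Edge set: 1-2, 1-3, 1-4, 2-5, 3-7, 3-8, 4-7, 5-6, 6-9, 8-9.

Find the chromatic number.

3

The cycle 3-1-2-5-6-9-8-3 has odd length 7, so it cannot be 2-colored; at least 3 colors are needed.
3 colors suffice: color red → {3, 4, 5, 9}; color blue → {1, 6, 7, 8}; color green → {2}. Every edge joins two different colors.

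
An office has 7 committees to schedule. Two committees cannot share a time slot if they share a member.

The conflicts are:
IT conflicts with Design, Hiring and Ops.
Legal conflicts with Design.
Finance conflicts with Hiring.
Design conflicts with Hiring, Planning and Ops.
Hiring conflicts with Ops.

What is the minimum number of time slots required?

IT, Design, Hiring, Ops pairwise conflict, so at least 4 time slots are needed.
4 time slots suffice: time slot 1 → {Finance, Design}; time slot 2 → {Legal, Hiring, Planning}; time slot 3 → {Ops}; time slot 4 → {IT}. Every pair that conflicts lands in different time slots.

4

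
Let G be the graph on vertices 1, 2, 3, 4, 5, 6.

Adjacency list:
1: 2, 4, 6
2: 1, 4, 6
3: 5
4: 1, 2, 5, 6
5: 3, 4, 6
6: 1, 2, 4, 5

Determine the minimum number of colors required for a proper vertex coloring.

4

1, 2, 4, 6 are pairwise adjacent (a clique of size 4), so at least 4 colors are needed.
One proper 4-coloring: 1=c, 2=d, 3=a, 4=a, 5=c, 6=b. No two adjacent vertices share a color.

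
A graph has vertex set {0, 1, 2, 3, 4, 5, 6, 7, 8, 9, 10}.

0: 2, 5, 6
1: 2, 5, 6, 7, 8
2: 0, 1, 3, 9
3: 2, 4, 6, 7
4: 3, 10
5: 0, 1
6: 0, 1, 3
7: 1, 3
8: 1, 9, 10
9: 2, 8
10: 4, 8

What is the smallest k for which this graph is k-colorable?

0 and 6 are adjacent, so at least 2 colors are needed.
2 colors suffice: 0=a, 1=a, 2=b, 3=a, 4=b, 5=b, 6=b, 7=b, 8=b, 9=a, 10=a. Each edge has distinct colors on its endpoints.

2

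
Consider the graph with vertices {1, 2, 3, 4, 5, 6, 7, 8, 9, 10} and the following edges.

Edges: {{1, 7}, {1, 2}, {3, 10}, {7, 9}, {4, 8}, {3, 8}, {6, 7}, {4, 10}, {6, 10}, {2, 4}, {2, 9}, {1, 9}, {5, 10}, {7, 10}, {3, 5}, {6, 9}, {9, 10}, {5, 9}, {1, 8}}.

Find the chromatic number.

4

6, 7, 9, 10 are mutually adjacent (a clique of size 4), so at least 4 colors are needed.
4 colors suffice: color a → {3, 4, 9}; color b → {1, 10}; color c → {2, 5, 7, 8}; color d → {6}. Each edge has distinct colors on its endpoints.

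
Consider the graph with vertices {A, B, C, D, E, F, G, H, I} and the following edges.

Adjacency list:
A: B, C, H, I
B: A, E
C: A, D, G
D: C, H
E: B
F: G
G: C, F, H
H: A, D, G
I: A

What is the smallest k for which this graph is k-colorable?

B and E are adjacent, so at least 2 colors are needed.
2 colors suffice: color red → {A, D, E, G}; color blue → {B, C, F, H, I}. Every edge joins two different colors.

2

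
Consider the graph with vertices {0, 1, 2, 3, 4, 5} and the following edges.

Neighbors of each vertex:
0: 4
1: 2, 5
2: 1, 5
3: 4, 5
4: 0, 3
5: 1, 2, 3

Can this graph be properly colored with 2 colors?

No

1, 2, 5 are pairwise adjacent, so at least 3 colors are needed.
So 2 colors are not enough.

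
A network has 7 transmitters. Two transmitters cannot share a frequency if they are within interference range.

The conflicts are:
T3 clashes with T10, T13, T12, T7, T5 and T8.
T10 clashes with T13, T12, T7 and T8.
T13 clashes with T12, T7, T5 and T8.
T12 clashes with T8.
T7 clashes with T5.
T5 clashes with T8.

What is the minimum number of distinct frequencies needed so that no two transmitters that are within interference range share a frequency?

5

T3, T10, T13, T12, T8 all conflict with each other, so at least 5 frequencies are needed.
5 frequencies suffice: frequency 1 → {T3}; frequency 2 → {T13}; frequency 3 → {T10, T5}; frequency 4 → {T7, T8}; frequency 5 → {T12}. No two conflicting transmitters share a frequency.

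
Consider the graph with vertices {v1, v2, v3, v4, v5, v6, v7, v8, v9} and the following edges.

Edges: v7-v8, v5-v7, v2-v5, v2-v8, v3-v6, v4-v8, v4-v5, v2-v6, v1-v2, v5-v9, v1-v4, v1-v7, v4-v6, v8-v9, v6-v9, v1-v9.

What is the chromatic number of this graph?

v5 and v9 are adjacent, so at least 2 colors are needed.
One proper 2-coloring: v1=1, v2=2, v3=2, v4=2, v5=1, v6=1, v7=2, v8=1, v9=2. No two adjacent vertices share a color.

2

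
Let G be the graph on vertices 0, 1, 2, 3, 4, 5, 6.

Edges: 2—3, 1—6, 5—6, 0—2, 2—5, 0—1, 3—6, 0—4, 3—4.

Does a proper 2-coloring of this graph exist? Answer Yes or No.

No

The cycle 2-0-1-6-5-2 has odd length 5, so it cannot be 2-colored; at least 3 colors are needed.
So 2 colors are not enough.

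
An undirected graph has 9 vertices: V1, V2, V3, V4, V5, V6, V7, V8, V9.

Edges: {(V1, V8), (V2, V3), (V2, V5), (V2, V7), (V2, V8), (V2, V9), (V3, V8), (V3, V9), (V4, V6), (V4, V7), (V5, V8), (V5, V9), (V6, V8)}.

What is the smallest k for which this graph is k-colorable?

V2, V3, V8 are pairwise adjacent, so at least 3 colors are needed.
A valid assignment using 3 colors: V1=R, V2=R, V3=G, V4=R, V5=G, V6=G, V7=B, V8=B, V9=B. Every edge joins two different colors.

3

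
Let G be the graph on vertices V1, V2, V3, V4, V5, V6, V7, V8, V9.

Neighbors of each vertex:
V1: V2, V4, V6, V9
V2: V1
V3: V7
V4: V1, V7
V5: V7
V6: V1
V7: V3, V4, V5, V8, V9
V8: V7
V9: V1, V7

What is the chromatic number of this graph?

2

V5 and V7 are adjacent, so at least 2 colors are needed.
2 colors suffice: V1=red, V2=blue, V3=blue, V4=blue, V5=blue, V6=blue, V7=red, V8=blue, V9=blue. No two adjacent vertices share a color.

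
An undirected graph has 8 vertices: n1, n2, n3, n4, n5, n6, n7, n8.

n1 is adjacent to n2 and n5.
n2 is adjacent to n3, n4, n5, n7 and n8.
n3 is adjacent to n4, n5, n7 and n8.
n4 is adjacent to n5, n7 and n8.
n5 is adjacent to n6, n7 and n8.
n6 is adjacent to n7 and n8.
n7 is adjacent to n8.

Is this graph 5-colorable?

No

n2, n3, n4, n5, n7, n8 form a clique, so at least 6 colors are needed.
So 5 colors are not enough.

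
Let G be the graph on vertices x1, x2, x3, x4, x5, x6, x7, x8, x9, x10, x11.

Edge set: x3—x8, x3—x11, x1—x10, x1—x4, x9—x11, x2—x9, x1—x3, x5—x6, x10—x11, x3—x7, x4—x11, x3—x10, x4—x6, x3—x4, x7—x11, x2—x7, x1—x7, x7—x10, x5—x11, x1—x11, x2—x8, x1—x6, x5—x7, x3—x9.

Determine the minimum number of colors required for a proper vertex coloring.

5

x1, x3, x7, x10, x11 are mutually adjacent (a clique of size 5), so at least 5 colors are needed.
One proper 5-coloring: x1=green, x2=red, x3=blue, x4=yellow, x5=blue, x6=red, x7=yellow, x8=green, x9=green, x10=purple, x11=red. No two adjacent vertices share a color.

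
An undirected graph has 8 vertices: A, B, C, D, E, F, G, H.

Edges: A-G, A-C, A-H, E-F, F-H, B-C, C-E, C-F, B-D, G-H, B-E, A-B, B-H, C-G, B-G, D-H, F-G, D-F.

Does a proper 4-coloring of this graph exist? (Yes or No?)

The chromatic number is 4. A, B, G, H are pairwise adjacent (a clique of size 4), so at least 4 colors are needed.
4 colors suffice: color 1 → {B, F}; color 2 → {D, E, G}; color 3 → {C, H}; color 4 → {A}.
That is already a proper 4-coloring.

Yes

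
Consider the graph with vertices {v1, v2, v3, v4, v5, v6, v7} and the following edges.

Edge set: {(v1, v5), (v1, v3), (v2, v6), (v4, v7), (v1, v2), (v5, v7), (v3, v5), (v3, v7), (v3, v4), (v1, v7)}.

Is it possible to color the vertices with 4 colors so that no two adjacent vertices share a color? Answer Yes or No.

Yes

The chromatic number is 4. v1, v3, v5, v7 are mutually adjacent (a clique of size 4), so at least 4 colors are needed.
4 colors suffice: color 1 → {v1, v4, v6}; color 2 → {v2, v7}; color 3 → {v3}; color 4 → {v5}.
That is already a proper 4-coloring.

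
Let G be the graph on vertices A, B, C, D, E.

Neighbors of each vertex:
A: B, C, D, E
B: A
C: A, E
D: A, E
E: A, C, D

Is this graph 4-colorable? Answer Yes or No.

Yes

The chromatic number is 3. A, C, E are mutually adjacent, so at least 3 colors are needed.
A valid assignment using 3 colors: A=1, B=2, C=3, D=3, E=2.
Since 4 ≥ 3, a proper 4-coloring certainly exists.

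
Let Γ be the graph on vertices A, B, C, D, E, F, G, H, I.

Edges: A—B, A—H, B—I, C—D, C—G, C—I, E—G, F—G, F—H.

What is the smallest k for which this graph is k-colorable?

3

The cycle H-A-B-I-C-G-F-H has odd length 7, so it cannot be 2-colored; at least 3 colors are needed.
3 colors suffice: A=red, B=green, C=red, D=blue, E=red, F=red, G=blue, H=blue, I=blue. Each edge has distinct colors on its endpoints.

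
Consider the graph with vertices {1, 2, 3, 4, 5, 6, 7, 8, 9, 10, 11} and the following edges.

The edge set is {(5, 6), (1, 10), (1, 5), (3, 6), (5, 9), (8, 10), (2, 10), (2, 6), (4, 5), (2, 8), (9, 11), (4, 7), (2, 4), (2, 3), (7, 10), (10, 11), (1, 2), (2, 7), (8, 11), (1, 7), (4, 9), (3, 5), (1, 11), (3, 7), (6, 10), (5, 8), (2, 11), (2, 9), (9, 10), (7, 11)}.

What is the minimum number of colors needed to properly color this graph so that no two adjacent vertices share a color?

1, 2, 7, 10, 11 are pairwise adjacent (a clique of size 5), so at least 5 colors are needed.
5 colors suffice: 1=purple, 2=red, 3=blue, 4=blue, 5=red, 6=green, 7=yellow, 8=yellow, 9=yellow, 10=blue, 11=green. No two adjacent vertices share a color.

5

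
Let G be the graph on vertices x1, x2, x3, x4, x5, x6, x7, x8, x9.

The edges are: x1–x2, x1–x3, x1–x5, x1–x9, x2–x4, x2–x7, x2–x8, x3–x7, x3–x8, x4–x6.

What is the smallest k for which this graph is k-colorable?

2

x1 and x3 are adjacent, so at least 2 colors are needed.
A valid assignment using 2 colors: x1=red, x2=blue, x3=blue, x4=red, x5=blue, x6=blue, x7=red, x8=red, x9=blue. Every edge joins two different colors.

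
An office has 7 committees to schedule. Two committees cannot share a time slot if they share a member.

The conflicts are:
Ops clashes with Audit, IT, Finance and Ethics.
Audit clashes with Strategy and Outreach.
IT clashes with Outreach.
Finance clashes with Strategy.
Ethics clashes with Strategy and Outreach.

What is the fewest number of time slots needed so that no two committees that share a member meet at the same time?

Audit and Outreach conflict, so at least 2 time slots are needed.
Using 2 time slots: Ops=1, Audit=2, IT=2, Finance=2, Ethics=2, Strategy=1, Outreach=1. Each listed conflict is separated.

2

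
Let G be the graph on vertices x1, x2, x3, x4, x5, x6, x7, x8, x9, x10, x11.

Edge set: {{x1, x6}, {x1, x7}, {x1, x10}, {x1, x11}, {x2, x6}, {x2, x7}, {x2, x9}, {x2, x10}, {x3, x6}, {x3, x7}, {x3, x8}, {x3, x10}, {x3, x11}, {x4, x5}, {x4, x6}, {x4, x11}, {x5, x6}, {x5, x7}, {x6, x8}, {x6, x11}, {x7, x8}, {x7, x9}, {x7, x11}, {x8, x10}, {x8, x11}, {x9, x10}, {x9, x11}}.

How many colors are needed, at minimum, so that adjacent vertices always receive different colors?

x3, x6, x8, x11 form a clique, so at least 4 colors are needed.
4 colors suffice: color red → {x6, x7, x10}; color blue → {x2, x5, x11}; color green → {x1, x3, x4, x9}; color yellow → {x8}. Each edge has distinct colors on its endpoints.

4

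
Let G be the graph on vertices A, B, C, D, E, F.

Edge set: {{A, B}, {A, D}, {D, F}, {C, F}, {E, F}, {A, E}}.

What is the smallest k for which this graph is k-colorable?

A and B are adjacent, so at least 2 colors are needed.
A valid assignment using 2 colors: A=1, B=2, C=2, D=2, E=2, F=1. No two adjacent vertices share a color.

2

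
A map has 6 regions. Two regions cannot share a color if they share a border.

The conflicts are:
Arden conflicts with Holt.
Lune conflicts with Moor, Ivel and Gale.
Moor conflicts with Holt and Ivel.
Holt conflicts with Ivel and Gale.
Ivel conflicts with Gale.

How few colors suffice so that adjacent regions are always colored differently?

3

Moor, Holt, Ivel all conflict with each other, so at least 3 colors are needed.
3 colors suffice: Arden=2, Lune=1, Moor=3, Holt=1, Ivel=2, Gale=3. Each listed conflict is separated.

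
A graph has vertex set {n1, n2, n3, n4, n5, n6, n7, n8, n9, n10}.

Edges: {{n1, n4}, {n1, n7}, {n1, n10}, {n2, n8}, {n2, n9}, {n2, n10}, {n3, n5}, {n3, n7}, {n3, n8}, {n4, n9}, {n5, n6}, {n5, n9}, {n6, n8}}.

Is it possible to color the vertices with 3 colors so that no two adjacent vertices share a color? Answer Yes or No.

Yes

The chromatic number is 3. The cycle n9-n4-n1-n10-n2-n9 has odd length 5, so it cannot be 2-colored; at least 3 colors are needed.
One proper 3-coloring: n1=1, n2=3, n3=1, n4=2, n5=2, n6=1, n7=2, n8=2, n9=1, n10=2.
That is already a proper 3-coloring.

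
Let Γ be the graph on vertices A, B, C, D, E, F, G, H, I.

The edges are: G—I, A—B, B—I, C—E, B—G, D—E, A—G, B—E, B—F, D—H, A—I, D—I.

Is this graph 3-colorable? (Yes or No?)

No

A, B, G, I form a clique, so at least 4 colors are needed.
So 3 colors are not enough.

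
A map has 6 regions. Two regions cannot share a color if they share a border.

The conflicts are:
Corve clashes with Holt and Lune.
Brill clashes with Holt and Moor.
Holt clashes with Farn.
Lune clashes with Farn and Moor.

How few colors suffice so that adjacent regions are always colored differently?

The cycle Holt-Brill-Moor-Lune-Corve-Holt has odd length 5, so it cannot be 2-colored; at least 3 colors are needed.
3 colors suffice: color 1 → {Holt, Lune}; color 2 → {Corve, Farn, Moor}; color 3 → {Brill}. Each listed conflict is separated.

3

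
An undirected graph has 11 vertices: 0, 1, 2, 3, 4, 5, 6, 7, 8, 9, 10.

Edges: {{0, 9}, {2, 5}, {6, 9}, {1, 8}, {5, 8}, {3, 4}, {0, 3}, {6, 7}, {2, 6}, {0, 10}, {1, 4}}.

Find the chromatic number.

The cycle 9-0-3-4-1-8-5-2-6-9 has odd length 9, so it cannot be 2-colored; at least 3 colors are needed.
3 colors suffice: color red → {0, 1, 5, 6}; color blue → {2, 3, 7, 8, 9, 10}; color green → {4}. No two adjacent vertices share a color.

3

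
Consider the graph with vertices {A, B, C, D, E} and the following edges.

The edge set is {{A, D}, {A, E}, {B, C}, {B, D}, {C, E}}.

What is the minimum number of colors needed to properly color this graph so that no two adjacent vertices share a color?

The cycle D-B-C-E-A-D has odd length 5, so it cannot be 2-colored; at least 3 colors are needed.
One proper 3-coloring: A=red, B=blue, C=red, D=green, E=blue. No two adjacent vertices share a color.

3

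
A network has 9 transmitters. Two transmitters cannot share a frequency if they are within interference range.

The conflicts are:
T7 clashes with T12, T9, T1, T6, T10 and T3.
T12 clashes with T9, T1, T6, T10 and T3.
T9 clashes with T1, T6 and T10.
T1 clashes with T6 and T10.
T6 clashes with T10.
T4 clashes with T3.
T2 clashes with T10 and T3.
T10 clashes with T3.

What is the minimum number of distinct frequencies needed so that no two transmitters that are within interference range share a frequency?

6

T7, T12, T9, T1, T6, T10 are mutually in conflict, so at least 6 frequencies are needed.
6 frequencies suffice: frequency 1 → {T4, T10}; frequency 2 → {T12, T2}; frequency 3 → {T7}; frequency 4 → {T9, T3}; frequency 5 → {T1}; frequency 6 → {T6}. Every pair that conflicts lands in different frequencies.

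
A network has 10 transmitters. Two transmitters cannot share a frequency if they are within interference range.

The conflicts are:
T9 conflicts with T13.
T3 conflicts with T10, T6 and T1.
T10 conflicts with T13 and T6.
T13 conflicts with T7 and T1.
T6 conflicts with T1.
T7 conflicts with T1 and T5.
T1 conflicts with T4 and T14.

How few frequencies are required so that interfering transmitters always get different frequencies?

3

T13, T7, T1 pairwise conflict, so at least 3 frequencies are needed.
3 frequencies suffice: frequency 1 → {T9, T10, T1, T5}; frequency 2 → {T13, T6, T4, T14}; frequency 3 → {T3, T7}. Each listed conflict is separated.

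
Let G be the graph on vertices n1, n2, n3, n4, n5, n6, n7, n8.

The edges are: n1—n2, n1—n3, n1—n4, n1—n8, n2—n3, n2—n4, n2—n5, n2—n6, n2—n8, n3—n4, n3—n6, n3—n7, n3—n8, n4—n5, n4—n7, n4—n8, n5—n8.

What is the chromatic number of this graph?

5

n1, n2, n3, n4, n8 are pairwise adjacent (a clique of size 5), so at least 5 colors are needed.
A valid assignment using 5 colors: n1=P, n2=R, n3=B, n4=G, n5=B, n6=G, n7=R, n8=Y. No two adjacent vertices share a color.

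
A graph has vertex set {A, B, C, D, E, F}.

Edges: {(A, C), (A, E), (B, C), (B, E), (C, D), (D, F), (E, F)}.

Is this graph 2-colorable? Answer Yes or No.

The cycle F-D-C-A-E-F has odd length 5, so it cannot be 2-colored; at least 3 colors are needed.
So 2 colors are not enough.

No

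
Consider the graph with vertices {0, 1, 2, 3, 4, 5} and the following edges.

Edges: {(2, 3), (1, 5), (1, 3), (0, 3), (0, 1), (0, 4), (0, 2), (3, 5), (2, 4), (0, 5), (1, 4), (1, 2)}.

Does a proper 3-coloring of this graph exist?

No

0, 1, 2, 3 are mutually adjacent (a clique of size 4), so at least 4 colors are needed.
So 3 colors are not enough.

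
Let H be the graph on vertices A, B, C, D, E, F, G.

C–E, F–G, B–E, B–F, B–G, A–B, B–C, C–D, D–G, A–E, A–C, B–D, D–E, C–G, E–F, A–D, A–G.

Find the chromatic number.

A, B, C, D, G are pairwise adjacent (a clique of size 5), so at least 5 colors are needed.
One proper 5-coloring: A=2, B=1, C=5, D=3, E=4, F=2, G=4. No two adjacent vertices share a color.

5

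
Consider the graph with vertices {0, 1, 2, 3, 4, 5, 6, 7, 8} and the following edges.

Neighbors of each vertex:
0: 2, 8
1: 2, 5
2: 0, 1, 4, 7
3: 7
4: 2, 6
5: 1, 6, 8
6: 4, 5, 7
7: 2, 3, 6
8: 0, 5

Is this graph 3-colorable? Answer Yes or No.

The chromatic number is 3. The cycle 5-8-0-2-1-5 has odd length 5, so it cannot be 2-colored; at least 3 colors are needed.
3 colors suffice: color a → {2, 3, 6, 8}; color b → {0, 4, 5, 7}; color c → {1}.
That is already a proper 3-coloring.

Yes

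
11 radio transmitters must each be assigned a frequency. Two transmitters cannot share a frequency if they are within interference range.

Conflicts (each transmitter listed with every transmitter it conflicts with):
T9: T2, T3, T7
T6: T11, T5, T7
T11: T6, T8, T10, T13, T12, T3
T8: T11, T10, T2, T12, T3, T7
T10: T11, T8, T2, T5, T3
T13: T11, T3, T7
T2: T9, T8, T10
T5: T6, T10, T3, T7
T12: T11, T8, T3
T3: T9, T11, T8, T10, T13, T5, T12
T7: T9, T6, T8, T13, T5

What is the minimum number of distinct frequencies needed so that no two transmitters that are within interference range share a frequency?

T11, T8, T12, T3 are mutually in conflict, so at least 4 frequencies are needed.
Using 4 frequencies: T9=2, T6=3, T11=2, T8=3, T10=4, T13=3, T2=1, T5=2, T12=4, T3=1, T7=1. No two conflicting transmitters share a frequency.

4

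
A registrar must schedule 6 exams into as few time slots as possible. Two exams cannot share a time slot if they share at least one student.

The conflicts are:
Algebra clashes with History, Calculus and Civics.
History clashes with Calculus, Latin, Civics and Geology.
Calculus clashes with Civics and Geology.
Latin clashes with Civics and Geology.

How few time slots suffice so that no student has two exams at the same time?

Algebra, History, Calculus, Civics are mutually in conflict, so at least 4 time slots are needed.
Using 4 time slots: Algebra=4, History=1, Calculus=2, Latin=2, Civics=3, Geology=3. Each listed conflict is separated.

4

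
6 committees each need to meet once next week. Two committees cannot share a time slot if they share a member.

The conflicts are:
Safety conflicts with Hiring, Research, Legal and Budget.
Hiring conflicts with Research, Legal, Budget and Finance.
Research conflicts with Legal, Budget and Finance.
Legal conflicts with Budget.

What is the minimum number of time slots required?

5

Safety, Hiring, Research, Legal, Budget all conflict with each other, so at least 5 time slots are needed.
5 time slots suffice: time slot 1 → {Research}; time slot 2 → {Hiring}; time slot 3 → {Legal, Finance}; time slot 4 → {Budget}; time slot 5 → {Safety}. No two conflicting committees share a time slot.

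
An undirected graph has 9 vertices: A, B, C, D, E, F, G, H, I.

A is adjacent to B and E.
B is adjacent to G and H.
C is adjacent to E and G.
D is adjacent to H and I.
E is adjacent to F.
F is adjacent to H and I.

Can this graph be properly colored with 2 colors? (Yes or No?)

No

The cycle C-G-B-A-E-C has odd length 5, so it cannot be 2-colored; at least 3 colors are needed.
So 2 colors are not enough.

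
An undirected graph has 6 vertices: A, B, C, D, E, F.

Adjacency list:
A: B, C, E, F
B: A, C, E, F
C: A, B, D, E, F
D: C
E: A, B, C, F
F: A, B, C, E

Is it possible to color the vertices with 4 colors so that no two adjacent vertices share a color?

A, B, C, E, F are pairwise adjacent (a clique of size 5), so at least 5 colors are needed.
So 4 colors are not enough.

No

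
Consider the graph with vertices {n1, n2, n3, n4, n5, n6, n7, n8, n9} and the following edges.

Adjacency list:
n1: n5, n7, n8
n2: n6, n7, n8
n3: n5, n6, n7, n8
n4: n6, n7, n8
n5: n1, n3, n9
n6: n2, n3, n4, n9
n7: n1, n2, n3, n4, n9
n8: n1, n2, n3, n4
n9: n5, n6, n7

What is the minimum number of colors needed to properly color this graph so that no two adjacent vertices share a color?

2

n6 and n9 are adjacent, so at least 2 colors are needed.
2 colors suffice: color 1 → {n5, n6, n7, n8}; color 2 → {n1, n2, n3, n4, n9}. Every edge joins two different colors.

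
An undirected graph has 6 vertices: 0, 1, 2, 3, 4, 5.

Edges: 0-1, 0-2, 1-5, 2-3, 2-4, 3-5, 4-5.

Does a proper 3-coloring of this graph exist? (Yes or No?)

The chromatic number is 3. The cycle 2-3-5-1-0-2 has odd length 5, so it cannot be 2-colored; at least 3 colors are needed.
3 colors suffice: color red → {2, 5}; color blue → {0, 3, 4}; color green → {1}.
That is already a proper 3-coloring.

Yes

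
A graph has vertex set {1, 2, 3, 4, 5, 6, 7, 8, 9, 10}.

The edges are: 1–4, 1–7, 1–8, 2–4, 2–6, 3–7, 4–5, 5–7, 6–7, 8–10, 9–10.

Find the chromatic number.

The cycle 2-4-1-7-6-2 has odd length 5, so it cannot be 2-colored; at least 3 colors are needed.
3 colors suffice: color a → {4, 7, 10}; color b → {1, 3, 5, 6, 9}; color c → {2, 8}. Every edge joins two different colors.

3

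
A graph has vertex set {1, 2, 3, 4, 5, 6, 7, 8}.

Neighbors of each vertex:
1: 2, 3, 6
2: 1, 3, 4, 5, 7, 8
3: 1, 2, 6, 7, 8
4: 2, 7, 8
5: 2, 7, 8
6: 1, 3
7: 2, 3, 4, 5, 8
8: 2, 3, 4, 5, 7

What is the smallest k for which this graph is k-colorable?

4

2, 3, 7, 8 form a clique, so at least 4 colors are needed.
4 colors suffice: color red → {2, 6}; color blue → {3, 4, 5}; color green → {1, 7}; color yellow → {8}. Every edge joins two different colors.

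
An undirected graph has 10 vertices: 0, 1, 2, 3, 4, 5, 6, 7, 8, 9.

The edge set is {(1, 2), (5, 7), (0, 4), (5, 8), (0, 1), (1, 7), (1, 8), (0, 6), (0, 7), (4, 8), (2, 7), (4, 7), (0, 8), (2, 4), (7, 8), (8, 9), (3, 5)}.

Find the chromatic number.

0, 4, 7, 8 are pairwise adjacent (a clique of size 4), so at least 4 colors are needed.
A valid assignment using 4 colors: 0=c, 1=d, 2=a, 3=a, 4=d, 5=c, 6=a, 7=b, 8=a, 9=b. Every edge joins two different colors.

4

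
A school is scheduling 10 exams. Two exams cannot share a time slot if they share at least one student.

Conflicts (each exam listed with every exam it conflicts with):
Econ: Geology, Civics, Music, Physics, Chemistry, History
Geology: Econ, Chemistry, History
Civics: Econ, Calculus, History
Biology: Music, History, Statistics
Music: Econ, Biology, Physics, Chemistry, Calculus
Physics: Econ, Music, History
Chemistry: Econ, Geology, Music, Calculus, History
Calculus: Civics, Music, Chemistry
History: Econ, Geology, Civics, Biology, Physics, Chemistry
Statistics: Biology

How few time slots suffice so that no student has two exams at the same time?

Econ, Geology, Chemistry, History pairwise conflict, so at least 4 time slots are needed.
4 time slots suffice: Econ=2, Geology=4, Civics=3, Biology=2, Music=1, Physics=3, Chemistry=3, Calculus=2, History=1, Statistics=1. Each listed conflict is separated.

4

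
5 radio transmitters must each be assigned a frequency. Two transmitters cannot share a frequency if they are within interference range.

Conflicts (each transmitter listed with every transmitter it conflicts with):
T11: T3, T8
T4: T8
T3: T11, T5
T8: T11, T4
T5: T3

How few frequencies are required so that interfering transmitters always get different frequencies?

T11 and T8 conflict, so at least 2 frequencies are needed.
2 frequencies suffice: frequency 1 → {T3, T8}; frequency 2 → {T11, T4, T5}. Every pair that conflicts lands in different frequencies.

2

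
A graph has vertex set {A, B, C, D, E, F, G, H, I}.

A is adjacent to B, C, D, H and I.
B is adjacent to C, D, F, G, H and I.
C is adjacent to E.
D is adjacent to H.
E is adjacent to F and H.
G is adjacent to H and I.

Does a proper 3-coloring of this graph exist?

No

A, B, D, H are mutually adjacent (a clique of size 4), so at least 4 colors are needed.
So 3 colors are not enough.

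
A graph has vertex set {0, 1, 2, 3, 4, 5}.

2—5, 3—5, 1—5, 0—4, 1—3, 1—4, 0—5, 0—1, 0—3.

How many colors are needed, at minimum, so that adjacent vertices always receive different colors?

0, 1, 3, 5 are pairwise adjacent (a clique of size 4), so at least 4 colors are needed.
One proper 4-coloring: 0=red, 1=green, 2=red, 3=yellow, 4=blue, 5=blue. No two adjacent vertices share a color.

4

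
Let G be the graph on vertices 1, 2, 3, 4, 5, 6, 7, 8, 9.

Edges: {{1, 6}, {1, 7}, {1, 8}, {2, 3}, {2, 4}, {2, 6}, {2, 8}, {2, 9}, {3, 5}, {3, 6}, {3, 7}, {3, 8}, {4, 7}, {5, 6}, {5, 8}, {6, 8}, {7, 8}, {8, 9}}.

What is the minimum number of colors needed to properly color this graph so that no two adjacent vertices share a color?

2, 3, 6, 8 form a clique, so at least 4 colors are needed.
One proper 4-coloring: 1=green, 2=green, 3=yellow, 4=red, 5=green, 6=blue, 7=blue, 8=red, 9=blue. No two adjacent vertices share a color.

4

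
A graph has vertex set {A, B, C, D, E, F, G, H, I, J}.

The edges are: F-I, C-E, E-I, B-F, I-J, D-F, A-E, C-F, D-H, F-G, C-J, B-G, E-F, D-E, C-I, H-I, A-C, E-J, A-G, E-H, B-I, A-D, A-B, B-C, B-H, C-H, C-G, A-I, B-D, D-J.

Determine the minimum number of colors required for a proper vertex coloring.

A, B, C, I are pairwise adjacent (a clique of size 4), so at least 4 colors are needed.
4 colors suffice: A=4, B=3, C=1, D=1, E=3, F=4, G=2, H=4, I=2, J=4. No two adjacent vertices share a color.

4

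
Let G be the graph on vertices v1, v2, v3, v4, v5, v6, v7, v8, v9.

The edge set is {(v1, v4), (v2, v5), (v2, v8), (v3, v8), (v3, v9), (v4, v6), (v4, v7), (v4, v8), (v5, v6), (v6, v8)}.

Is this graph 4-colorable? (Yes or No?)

Yes

The chromatic number is 3. v4, v6, v8 are mutually adjacent, so at least 3 colors are needed.
One proper 3-coloring: v1=1, v2=2, v3=2, v4=2, v5=1, v6=3, v7=1, v8=1, v9=1.
Since 4 ≥ 3, a proper 4-coloring certainly exists.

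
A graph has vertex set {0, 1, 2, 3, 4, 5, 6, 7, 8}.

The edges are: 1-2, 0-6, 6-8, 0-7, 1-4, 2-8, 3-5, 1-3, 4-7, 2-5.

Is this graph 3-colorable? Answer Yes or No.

Yes

The chromatic number is 3. The cycle 4-1-2-8-6-0-7-4 has odd length 7, so it cannot be 2-colored; at least 3 colors are needed.
3 colors suffice: color a → {2, 3, 6, 7}; color b → {0, 1, 5, 8}; color c → {4}.
That is already a proper 3-coloring.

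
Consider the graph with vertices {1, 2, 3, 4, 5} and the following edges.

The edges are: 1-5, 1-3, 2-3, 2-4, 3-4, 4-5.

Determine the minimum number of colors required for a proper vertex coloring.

3

2, 3, 4 are pairwise adjacent, so at least 3 colors are needed.
3 colors suffice: 1=blue, 2=green, 3=red, 4=blue, 5=red. Every edge joins two different colors.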